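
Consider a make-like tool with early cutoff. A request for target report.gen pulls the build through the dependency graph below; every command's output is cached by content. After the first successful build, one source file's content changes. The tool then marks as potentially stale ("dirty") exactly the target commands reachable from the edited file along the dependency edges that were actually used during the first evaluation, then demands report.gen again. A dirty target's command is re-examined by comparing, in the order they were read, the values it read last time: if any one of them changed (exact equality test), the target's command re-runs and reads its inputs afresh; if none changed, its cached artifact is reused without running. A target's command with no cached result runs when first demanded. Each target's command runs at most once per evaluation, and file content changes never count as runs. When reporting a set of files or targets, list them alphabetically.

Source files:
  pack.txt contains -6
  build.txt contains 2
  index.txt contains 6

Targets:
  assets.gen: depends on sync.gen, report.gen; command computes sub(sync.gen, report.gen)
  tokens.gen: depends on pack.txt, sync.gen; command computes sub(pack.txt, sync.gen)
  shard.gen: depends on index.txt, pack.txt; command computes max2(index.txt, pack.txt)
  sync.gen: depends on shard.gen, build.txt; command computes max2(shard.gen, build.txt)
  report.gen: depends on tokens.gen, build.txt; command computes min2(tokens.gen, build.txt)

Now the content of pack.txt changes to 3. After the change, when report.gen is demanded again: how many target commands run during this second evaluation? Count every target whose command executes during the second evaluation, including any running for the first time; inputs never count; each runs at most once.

First demand of the output computes:
  shard.gen = max2(6, -6) = 6
  sync.gen = max2(6, 2) = 6
  tokens.gen = sub(-6, 6) = -12
  report.gen = min2(-12, 2) = -12

After the edit, cleaning proceeds:
  shard.gen: a read changed (pack.txt -6->3) — executes, giving 6 — identical to its old value.
  sync.gen: dirty, but its reads are unchanged (shard.gen unchanged, build.txt unchanged); cached 6 stands.
  tokens.gen: a read changed (pack.txt -6->3) — executes, giving -3.
  report.gen: a read changed (tokens.gen -12->-3) — executes, giving -3.

Note where the cutoff bites: sync.gen is checked, finds nothing changed, and keeps its cache.

3 target commands run: report.gen, shard.gen, tokens.gen.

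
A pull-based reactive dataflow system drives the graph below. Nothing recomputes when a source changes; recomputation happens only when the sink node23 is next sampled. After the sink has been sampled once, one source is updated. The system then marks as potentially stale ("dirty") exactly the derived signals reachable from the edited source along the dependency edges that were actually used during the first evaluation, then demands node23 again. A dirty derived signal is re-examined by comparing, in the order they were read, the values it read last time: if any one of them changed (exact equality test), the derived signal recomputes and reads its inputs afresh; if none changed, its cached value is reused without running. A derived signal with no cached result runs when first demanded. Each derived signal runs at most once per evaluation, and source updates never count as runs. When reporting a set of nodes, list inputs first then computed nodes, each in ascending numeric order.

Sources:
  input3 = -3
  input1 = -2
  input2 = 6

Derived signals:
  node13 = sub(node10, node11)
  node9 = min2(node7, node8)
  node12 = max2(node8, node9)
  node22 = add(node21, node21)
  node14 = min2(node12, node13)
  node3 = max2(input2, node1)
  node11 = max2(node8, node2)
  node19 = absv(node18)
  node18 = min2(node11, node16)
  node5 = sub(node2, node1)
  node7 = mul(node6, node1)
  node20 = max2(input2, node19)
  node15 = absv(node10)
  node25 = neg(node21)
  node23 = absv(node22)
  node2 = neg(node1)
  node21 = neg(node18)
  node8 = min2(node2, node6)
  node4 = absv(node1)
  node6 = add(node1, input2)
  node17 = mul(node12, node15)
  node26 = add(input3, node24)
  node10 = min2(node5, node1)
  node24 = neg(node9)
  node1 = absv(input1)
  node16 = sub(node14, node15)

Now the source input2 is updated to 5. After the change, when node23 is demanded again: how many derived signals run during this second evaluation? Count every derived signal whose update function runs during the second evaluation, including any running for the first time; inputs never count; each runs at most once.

First evaluation (everything demanded from the output):
  node1 = absv(-2) = 2
  node2 = neg(2) = -2
  node5 = sub(-2, 2) = -4
  node6 = add(2, 6) = 8
  node7 = mul(8, 2) = 16
  node8 = min2(-2, 8) = -2
  node9 = min2(16, -2) = -2
  node10 = min2(-4, 2) = -4
  node11 = max2(-2, -2) = -2
  node12 = max2(-2, -2) = -2
  node13 = sub(-4, -2) = -2
  node14 = min2(-2, -2) = -2
  node15 = absv(-4) = 4
  node16 = sub(-2, 4) = -6
  node18 = min2(-2, -6) = -6
  node21 = neg(-6) = 6
  node22 = add(6, 6) = 12
  node23 = absv(12) = 12

Propagation after the edit:
  node6: runs — input2 6->5; result 7.
  node7: runs — node6 8->7; result 14.
  node8: runs — node6 8->7; result -2 (same value as before).
  node9: runs — node7 16->14; result -2 (same value as before).
  node11: checked — values it read are unchanged (node8 unchanged, node2 unchanged); reused cached -2 without running.
  node12: checked — values it read are unchanged (node8 unchanged, node9 unchanged); reused cached -2 without running.
  node13: checked — values it read are unchanged (node10 unchanged, node11 unchanged); reused cached -2 without running.
  node14: checked — values it read are unchanged (node12 unchanged, node13 unchanged); reused cached -2 without running.
  node16: checked — values it read are unchanged (node14 unchanged, node15 unchanged); reused cached -6 without running.
  node18: checked — values it read are unchanged (node11 unchanged, node16 unchanged); reused cached -6 without running.
  node21: checked — values it read are unchanged (node18 unchanged); reused cached 6 without running.
  node22: checked — values it read are unchanged (node21 unchanged, node21 unchanged); reused cached 12 without running.
  node23: checked — values it read are unchanged (node22 unchanged); reused cached 12 without running.

Key observation: the cutoff stops propagation at node11 — its inputs' values are unchanged, so it reuses its cache.

Derived signals that run: node6, node7, node8, node9 — 4 in total.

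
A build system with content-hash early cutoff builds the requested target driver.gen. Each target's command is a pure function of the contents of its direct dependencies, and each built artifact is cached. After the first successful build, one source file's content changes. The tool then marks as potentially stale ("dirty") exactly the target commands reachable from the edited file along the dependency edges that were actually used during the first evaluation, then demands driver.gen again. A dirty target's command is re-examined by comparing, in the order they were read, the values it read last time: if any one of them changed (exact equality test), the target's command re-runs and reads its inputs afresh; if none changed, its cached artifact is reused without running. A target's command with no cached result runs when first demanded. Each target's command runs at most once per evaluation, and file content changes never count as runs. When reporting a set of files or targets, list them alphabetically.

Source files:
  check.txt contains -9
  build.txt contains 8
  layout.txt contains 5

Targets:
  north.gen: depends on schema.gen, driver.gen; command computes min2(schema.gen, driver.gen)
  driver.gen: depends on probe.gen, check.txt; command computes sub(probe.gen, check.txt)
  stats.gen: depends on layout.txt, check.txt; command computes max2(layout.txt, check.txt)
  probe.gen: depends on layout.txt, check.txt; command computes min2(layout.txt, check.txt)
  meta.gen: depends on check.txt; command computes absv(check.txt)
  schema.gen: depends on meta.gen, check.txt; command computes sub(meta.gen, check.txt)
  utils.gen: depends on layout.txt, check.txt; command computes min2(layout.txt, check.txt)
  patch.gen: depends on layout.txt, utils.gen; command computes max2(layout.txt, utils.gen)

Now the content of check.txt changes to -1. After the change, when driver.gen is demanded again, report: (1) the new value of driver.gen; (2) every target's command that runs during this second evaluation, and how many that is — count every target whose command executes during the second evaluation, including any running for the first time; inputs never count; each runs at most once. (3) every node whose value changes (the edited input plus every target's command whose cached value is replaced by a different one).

New value of driver.gen: 0.
Target commands that run: driver.gen, probe.gen — 2 in total.
Values that change: check.txt, probe.gen.

First evaluation (everything demanded from the output):
  probe.gen = min2(5, -9) = -9
  driver.gen = sub(-9, -9) = 0

Propagation after the edit:
  probe.gen: runs — check.txt -9->-1; result -1.
  driver.gen: runs — probe.gen -9->-1; check.txt -9->-1; result 0 (same value as before).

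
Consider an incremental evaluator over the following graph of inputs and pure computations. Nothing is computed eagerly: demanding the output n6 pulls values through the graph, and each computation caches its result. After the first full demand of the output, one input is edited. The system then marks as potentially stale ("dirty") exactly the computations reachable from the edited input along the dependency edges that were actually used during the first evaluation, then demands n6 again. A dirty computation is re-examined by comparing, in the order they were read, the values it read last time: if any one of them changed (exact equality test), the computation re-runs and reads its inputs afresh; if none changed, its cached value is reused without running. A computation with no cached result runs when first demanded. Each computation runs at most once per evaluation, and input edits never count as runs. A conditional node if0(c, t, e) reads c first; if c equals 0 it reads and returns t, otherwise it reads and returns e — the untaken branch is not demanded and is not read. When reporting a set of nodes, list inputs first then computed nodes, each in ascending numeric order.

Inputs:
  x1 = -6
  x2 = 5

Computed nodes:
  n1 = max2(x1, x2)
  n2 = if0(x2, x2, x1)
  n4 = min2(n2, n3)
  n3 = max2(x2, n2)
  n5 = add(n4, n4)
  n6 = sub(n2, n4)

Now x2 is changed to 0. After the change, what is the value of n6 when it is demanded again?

Initial pass — values computed on the first demand:
  n2 = if0(x2=5 -> else branch x1) = -6
  n3 = max2(5, -6) = 5
  n4 = min2(-6, 5) = -6
  n6 = sub(-6, -6) = 0

Second demand — change propagation:
  n2: re-runs because x2 5->0; new result 0.
  n3: re-runs because x2 5->0; n2 -6->0; new result 0.
  n4: re-runs because n2 -6->0; n3 5->0; new result 0.
  n6: re-runs because n2 -6->0; n4 -6->0; new result 0 (unchanged).

n6 now evaluates to 0.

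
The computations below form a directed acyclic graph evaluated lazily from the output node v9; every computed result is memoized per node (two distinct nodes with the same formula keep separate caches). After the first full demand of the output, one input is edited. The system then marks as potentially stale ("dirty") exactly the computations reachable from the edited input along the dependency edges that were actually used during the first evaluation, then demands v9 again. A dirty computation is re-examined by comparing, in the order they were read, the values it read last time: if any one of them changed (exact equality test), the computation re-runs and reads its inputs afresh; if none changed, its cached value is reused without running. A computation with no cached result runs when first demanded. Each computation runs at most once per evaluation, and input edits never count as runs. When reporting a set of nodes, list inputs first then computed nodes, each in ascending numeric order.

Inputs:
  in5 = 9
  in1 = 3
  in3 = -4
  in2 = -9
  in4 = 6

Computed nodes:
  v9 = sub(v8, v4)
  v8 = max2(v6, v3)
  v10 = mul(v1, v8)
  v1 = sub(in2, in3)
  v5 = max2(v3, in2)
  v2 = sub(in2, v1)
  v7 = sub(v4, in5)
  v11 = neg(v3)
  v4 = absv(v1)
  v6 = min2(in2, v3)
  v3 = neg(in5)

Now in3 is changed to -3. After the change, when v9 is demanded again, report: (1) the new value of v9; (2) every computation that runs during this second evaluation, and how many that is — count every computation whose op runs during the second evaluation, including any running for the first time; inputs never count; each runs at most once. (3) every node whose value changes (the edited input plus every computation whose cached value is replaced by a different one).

First demand of the output computes:
  v1 = sub(-9, -4) = -5
  v3 = neg(9) = -9
  v4 = absv(-5) = 5
  v6 = min2(-9, -9) = -9
  v8 = max2(-9, -9) = -9
  v9 = sub(-9, 5) = -14

After the edit, cleaning proceeds:
  v1: a read changed (in3 -4->-3) — executes, giving -6.
  v4: a read changed (v1 -5->-6) — executes, giving 6.
  v9: a read changed (v4 5->6) — executes, giving -15.

Demanding v9 again yields -15.
3 computations run: v1, v4, v9.
The nodes whose values change: in3, v1, v4, v9.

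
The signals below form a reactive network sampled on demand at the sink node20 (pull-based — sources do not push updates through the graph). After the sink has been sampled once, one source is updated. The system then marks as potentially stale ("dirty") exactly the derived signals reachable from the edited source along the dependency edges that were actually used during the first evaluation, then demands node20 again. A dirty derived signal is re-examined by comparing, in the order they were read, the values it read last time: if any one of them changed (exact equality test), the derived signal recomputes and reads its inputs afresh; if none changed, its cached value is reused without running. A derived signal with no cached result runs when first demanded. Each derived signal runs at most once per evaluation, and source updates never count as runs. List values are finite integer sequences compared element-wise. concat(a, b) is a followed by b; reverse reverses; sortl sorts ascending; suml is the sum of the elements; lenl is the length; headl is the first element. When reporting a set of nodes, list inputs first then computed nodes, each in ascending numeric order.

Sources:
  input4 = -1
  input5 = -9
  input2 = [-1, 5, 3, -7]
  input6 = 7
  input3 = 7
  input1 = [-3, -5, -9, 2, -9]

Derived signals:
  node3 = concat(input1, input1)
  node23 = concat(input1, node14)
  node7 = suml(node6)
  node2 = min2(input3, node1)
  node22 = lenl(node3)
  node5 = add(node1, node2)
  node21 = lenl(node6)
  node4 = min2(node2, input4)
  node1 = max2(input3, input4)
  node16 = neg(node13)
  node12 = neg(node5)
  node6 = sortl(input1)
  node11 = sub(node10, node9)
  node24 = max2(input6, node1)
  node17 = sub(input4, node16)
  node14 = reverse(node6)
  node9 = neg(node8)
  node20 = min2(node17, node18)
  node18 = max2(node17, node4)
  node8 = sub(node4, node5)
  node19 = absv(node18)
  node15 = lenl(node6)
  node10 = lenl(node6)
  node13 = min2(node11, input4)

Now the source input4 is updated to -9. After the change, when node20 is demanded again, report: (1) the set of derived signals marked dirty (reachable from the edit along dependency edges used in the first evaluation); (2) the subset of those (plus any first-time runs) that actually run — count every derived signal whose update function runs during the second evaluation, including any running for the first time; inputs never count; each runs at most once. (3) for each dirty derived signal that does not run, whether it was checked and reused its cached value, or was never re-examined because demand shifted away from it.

Initial pass — values computed on the first demand:
  node1 = max2(7, -1) = 7
  node2 = min2(7, 7) = 7
  node4 = min2(7, -1) = -1
  node5 = add(7, 7) = 14
  node6 = sortl([-3, -5, -9, 2, -9]) = [-9, -9, -5, -3, 2]
  node8 = sub(-1, 14) = -15
  node9 = neg(-15) = 15
  node10 = lenl([-9, -9, -5, -3, 2]) = 5
  node11 = sub(5, 15) = -10
  node13 = min2(-10, -1) = -10
  node16 = neg(-10) = 10
  node17 = sub(-1, 10) = -11
  node18 = max2(-11, -1) = -1
  node20 = min2(-11, -1) = -11

Second demand — change propagation:
  node1: re-runs because input4 -1->-9; new result 7 (unchanged).
  node2: re-examined; everything it read last time is the same (input3 unchanged, node1 unchanged) — cache 7 kept, no run.
  node4: re-runs because input4 -1->-9; new result -9.
  node5: re-examined; everything it read last time is the same (node1 unchanged, node2 unchanged) — cache 14 kept, no run.
  node8: re-runs because node4 -1->-9; new result -23.
  node9: re-runs because node8 -15->-23; new result 23.
  node11: re-runs because node9 15->23; new result -18.
  node13: re-runs because node11 -10->-18; input4 -1->-9; new result -18.
  node16: re-runs because node13 -10->-18; new result 18.
  node17: re-runs because input4 -1->-9; node16 10->18; new result -27.
  node18: re-runs because node17 -11->-27; node4 -1->-9; new result -9.
  node20: re-runs because node17 -11->-27; node18 -1->-9; new result -27.

The important point: at node2 every value read last time is unchanged, so the dirty flag clears without a run.

Dirty set: node1, node2, node4, node5, node8, node9, node11, node13, node16, node17, node18, node20.
Run set: node1, node4, node8, node9, node11, node13, node16, node17, node18, node20 (10 run).
Re-examined without running (cache reused): node2, node5.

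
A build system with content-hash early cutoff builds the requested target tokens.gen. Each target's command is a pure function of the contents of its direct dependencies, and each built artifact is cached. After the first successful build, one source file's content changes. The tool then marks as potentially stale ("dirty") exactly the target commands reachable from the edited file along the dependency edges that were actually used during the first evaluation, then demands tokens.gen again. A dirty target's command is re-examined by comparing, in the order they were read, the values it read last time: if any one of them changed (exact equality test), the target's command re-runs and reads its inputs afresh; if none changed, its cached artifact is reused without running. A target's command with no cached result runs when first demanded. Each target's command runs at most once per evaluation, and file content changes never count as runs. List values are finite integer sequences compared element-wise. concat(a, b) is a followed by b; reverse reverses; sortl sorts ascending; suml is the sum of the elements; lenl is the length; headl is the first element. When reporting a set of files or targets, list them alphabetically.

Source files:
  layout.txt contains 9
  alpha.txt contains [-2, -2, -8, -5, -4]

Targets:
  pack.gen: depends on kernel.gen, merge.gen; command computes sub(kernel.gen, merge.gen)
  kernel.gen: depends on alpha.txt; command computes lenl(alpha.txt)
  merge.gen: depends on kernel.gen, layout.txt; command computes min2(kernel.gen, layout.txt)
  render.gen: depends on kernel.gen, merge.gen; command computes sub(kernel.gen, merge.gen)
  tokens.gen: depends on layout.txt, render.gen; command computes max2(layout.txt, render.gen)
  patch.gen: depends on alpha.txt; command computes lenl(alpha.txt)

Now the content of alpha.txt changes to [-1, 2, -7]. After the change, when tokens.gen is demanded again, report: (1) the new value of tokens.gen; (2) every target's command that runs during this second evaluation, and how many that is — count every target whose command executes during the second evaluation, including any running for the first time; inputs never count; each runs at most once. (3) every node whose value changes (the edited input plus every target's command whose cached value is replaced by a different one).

New value of tokens.gen: 9.
Target commands that run: kernel.gen, merge.gen, render.gen — 3 in total.
Values that change: alpha.txt, kernel.gen, merge.gen.
Key observation: the change is absorbed at render.gen — it re-runs but produces the same value, and the output's value is unchanged.

First evaluation (everything demanded from the output):
  kernel.gen = lenl([-2, -2, -8, -5, -4]) = 5
  merge.gen = min2(5, 9) = 5
  render.gen = sub(5, 5) = 0
  tokens.gen = max2(9, 0) = 9

Propagation after the edit:
  kernel.gen: runs — alpha.txt [-2, -2, -8, -5, -4]->[-1, 2, -7]; result 3.
  merge.gen: runs — kernel.gen 5->3; result 3.
  render.gen: runs — kernel.gen 5->3; merge.gen 5->3; result 0 (same value as before).
  tokens.gen: checked — values it read are unchanged (layout.txt unchanged, render.gen unchanged); reused cached 9 without running.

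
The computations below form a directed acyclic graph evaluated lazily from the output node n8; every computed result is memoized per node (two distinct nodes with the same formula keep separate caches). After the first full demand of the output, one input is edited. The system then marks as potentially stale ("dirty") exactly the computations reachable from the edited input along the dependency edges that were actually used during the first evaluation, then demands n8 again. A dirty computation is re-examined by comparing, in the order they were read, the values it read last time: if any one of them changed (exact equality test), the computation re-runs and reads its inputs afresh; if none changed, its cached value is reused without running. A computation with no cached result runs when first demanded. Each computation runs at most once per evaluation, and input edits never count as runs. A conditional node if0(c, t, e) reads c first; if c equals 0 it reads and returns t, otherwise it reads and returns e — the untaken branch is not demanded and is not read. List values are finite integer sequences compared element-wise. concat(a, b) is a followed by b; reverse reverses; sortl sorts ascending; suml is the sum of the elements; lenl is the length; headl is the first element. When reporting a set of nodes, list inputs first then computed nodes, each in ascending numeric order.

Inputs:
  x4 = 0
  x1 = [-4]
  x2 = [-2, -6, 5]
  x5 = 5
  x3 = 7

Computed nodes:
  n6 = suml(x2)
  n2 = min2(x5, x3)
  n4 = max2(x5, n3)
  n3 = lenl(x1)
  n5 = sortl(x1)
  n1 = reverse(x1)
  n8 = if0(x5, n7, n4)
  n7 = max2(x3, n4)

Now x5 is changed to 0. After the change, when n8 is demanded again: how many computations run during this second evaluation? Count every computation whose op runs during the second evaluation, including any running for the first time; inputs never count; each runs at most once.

First demand of the output computes:
  n3 = lenl([-4]) = 1
  n4 = max2(5, 1) = 5
  n8 = if0(x5=5 -> else branch n4) = 5

After the edit, cleaning proceeds:
  n4: a read changed (x5 5->0) — executes, giving 1.
  n7: had never run; runs now, result 7.
  n8: a read changed (x5 5->0; n4 5->1) — executes, giving 7.

Note the branch switch — n7 had no cache and runs now for the first time.

3 computations run: n4, n7, n8.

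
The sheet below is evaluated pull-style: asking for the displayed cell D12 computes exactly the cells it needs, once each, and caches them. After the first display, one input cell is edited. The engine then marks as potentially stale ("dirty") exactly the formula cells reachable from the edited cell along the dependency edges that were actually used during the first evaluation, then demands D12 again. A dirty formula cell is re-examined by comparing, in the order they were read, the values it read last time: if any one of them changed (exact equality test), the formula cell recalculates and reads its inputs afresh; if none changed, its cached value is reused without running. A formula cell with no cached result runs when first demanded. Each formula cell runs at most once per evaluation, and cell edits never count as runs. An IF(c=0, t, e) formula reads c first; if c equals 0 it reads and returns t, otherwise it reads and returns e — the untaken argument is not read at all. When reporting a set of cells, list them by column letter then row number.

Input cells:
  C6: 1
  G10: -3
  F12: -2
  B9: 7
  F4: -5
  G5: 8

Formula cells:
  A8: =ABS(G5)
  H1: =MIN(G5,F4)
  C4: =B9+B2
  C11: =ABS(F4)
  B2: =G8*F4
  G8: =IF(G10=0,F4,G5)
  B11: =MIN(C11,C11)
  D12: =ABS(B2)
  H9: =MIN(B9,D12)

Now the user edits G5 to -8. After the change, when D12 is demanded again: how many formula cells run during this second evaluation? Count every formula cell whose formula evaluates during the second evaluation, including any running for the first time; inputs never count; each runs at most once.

3 formula cells run: B2, D12, G8.

First demand of the output computes:
  G8 = IF(G10=0: G10=-3 -> else branch G5) = 8
  B2 = 8 * -5 = -40
  D12 = ABS(-40) = 40

After the edit, cleaning proceeds:
  G8: a read changed (G5 8->-8) — executes, giving -8.
  B2: a read changed (G8 8->-8) — executes, giving 40.
  D12: a read changed (B2 -40->40) — executes, giving 40 — identical to its old value.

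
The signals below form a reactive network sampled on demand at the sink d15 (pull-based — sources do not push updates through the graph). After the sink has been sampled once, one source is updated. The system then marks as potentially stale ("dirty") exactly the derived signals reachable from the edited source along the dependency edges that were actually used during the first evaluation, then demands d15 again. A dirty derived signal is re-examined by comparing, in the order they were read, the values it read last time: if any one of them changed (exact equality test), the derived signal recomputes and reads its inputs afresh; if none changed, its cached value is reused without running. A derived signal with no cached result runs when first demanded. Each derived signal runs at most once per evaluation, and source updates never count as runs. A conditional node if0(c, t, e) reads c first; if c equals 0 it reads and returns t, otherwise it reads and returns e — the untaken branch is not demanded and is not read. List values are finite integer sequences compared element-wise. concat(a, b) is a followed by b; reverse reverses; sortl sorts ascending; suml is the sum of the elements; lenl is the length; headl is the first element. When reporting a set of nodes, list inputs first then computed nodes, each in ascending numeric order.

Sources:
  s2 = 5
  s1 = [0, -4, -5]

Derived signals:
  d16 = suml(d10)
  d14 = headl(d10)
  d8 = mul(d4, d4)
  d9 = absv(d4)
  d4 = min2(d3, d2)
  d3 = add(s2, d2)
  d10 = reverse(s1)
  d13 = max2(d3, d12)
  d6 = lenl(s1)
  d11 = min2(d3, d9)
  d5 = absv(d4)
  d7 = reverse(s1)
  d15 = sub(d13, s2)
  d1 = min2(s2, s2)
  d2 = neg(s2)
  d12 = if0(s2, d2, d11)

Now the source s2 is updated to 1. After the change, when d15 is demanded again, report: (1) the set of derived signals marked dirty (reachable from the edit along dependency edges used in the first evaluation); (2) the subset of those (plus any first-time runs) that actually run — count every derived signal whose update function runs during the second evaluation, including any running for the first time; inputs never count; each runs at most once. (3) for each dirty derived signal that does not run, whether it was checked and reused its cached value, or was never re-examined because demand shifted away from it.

Initial pass — values computed on the first demand:
  d2 = neg(5) = -5
  d3 = add(5, -5) = 0
  d4 = min2(0, -5) = -5
  d9 = absv(-5) = 5
  d11 = min2(0, 5) = 0
  d12 = if0(s2=5 -> else branch d11) = 0
  d13 = max2(0, 0) = 0
  d15 = sub(0, 5) = -5

Second demand — change propagation:
  d2: re-runs because s2 5->1; new result -1.
  d3: re-runs because s2 5->1; d2 -5->-1; new result 0 (unchanged).
  d4: re-runs because d2 -5->-1; new result -1.
  d9: re-runs because d4 -5->-1; new result 1.
  d11: re-runs because d9 5->1; new result 0 (unchanged).
  d12: re-runs because s2 5->1; new result 0 (unchanged).
  d13: re-examined; everything it read last time is the same (d3 unchanged, d12 unchanged) — cache 0 kept, no run.
  d15: re-runs because s2 5->1; new result -1.

The important point: at d13 every value read last time is unchanged, so the dirty flag clears without a run.

Dirty set: d2, d3, d4, d9, d11, d12, d13, d15.
Run set: d2, d3, d4, d9, d11, d12, d15 (7 run).
Re-examined without running (cache reused): d13.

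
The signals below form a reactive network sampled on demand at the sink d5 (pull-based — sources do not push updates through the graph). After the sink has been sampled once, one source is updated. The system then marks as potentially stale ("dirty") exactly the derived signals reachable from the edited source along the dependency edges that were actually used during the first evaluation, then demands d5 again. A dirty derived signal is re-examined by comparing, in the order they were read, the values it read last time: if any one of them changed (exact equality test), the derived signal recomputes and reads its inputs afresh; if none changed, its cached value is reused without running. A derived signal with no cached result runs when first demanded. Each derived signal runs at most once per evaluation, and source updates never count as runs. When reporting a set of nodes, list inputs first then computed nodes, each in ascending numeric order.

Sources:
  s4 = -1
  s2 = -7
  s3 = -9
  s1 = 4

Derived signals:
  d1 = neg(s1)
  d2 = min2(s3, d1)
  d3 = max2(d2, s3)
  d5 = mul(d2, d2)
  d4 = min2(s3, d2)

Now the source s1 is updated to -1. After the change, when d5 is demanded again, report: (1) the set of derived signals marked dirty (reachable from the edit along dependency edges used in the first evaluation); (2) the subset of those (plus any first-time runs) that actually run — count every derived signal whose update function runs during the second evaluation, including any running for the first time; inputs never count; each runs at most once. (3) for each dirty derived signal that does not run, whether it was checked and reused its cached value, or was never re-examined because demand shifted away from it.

Initial pass — values computed on the first demand:
  d1 = neg(4) = -4
  d2 = min2(-9, -4) = -9
  d5 = mul(-9, -9) = 81

Second demand — change propagation:
  d1: re-runs because s1 4->-1; new result 1.
  d2: re-runs because d1 -4->1; new result -9 (unchanged).
  d5: re-examined; everything it read last time is the same (d2 unchanged, d2 unchanged) — cache 81 kept, no run.

The important point: d2 recomputes to an identical value, and the output ends up unchanged.

Dirty set: d1, d2, d5.
Run set: d1, d2 (2 run).
Re-examined without running (cache reused): d5.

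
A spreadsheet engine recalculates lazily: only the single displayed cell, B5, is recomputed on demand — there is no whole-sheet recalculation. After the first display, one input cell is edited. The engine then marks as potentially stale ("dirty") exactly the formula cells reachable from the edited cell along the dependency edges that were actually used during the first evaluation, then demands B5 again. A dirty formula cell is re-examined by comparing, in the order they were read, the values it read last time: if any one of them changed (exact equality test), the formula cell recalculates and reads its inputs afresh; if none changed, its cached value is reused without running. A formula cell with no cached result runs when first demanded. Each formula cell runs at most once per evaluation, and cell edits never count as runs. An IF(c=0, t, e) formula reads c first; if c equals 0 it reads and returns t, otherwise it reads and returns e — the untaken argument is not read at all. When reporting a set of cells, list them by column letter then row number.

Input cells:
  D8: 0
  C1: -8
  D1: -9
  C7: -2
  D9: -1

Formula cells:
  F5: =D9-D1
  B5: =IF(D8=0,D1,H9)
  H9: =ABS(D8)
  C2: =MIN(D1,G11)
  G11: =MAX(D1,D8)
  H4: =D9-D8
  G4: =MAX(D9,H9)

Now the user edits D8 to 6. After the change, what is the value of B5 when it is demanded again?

New value of B5: 6.
Key observation: a condition flipped, so demand reaches new nodes — H9 runs for the first time.

First evaluation (everything demanded from the output):
  B5 = IF(D8=0: D8=0 -> then branch D1) = -9

Propagation after the edit:
  H9: demanded for the first time — runs, produces 6.
  B5: runs — D8 0->6; result 6.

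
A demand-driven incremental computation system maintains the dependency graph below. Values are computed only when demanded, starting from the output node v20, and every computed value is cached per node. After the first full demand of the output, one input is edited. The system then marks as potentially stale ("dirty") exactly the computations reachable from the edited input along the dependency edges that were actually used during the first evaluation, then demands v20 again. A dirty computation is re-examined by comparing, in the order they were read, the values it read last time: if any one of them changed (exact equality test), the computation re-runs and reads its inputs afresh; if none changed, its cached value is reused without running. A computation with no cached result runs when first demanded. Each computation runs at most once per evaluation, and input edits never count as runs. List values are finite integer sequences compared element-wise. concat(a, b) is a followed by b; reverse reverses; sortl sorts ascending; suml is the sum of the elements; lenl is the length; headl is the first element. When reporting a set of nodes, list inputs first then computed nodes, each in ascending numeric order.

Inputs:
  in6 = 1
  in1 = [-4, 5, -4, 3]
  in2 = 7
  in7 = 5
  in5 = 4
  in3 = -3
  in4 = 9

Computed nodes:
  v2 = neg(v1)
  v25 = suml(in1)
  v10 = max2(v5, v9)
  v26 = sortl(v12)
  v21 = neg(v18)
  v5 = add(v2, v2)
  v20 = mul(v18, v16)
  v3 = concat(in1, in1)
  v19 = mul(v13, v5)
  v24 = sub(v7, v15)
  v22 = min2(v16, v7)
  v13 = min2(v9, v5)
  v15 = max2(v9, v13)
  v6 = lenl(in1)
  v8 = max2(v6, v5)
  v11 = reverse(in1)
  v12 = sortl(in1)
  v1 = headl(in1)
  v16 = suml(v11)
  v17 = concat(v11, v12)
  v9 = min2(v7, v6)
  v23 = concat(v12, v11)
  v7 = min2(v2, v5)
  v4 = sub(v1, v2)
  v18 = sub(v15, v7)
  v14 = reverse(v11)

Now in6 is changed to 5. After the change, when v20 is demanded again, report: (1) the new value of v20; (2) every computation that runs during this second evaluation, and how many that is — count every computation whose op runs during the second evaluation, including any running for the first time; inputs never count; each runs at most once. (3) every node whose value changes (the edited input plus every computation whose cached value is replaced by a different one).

First evaluation (everything demanded from the output):
  v1 = headl([-4, 5, -4, 3]) = -4
  v2 = neg(-4) = 4
  v5 = add(4, 4) = 8
  v6 = lenl([-4, 5, -4, 3]) = 4
  v7 = min2(4, 8) = 4
  v9 = min2(4, 4) = 4
  v11 = reverse([-4, 5, -4, 3]) = [3, -4, 5, -4]
  v13 = min2(4, 8) = 4
  v15 = max2(4, 4) = 4
  v16 = suml([3, -4, 5, -4]) = 0
  v18 = sub(4, 4) = 0
  v20 = mul(0, 0) = 0

Propagation after the edit:
  in6 feeds no computation that the output demands — nothing is marked dirty and nothing runs.

Key observation: in6 is never demanded by the output, so the edit triggers no recomputation at all.

New value of v20: 0.
Computations that run: none — 0 in total.
Values that change: in6.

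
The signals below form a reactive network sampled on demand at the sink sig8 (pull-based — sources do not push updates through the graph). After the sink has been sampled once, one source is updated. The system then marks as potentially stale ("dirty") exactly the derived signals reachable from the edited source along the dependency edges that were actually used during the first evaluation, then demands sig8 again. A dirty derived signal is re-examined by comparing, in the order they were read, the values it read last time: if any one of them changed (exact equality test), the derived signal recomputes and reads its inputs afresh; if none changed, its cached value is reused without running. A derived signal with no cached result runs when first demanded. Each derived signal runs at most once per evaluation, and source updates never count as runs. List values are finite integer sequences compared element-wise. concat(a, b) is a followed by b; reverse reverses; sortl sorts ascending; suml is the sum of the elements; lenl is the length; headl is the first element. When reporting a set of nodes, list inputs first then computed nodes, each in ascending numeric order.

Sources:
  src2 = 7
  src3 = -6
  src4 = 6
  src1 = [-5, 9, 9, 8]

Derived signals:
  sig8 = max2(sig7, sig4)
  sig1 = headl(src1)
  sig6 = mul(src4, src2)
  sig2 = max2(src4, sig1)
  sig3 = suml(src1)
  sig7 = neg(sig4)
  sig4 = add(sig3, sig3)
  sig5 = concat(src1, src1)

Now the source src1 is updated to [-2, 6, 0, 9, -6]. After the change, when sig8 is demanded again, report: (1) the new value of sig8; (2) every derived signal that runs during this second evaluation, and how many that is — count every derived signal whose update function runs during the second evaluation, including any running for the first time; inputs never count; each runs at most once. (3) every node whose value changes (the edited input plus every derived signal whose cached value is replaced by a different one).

sig8 now evaluates to 14.
Run set: sig3, sig4, sig7, sig8 (4 run).
Changed values: src1, sig3, sig4, sig7, sig8.

Initial pass — values computed on the first demand:
  sig3 = suml([-5, 9, 9, 8]) = 21
  sig4 = add(21, 21) = 42
  sig7 = neg(42) = -42
  sig8 = max2(-42, 42) = 42

Second demand — change propagation:
  sig3: re-runs because src1 [-5, 9, 9, 8]->[-2, 6, 0, 9, -6]; new result 7.
  sig4: re-runs because sig3 21->7; sig3 21->7; new result 14.
  sig7: re-runs because sig4 42->14; new result -14.
  sig8: re-runs because sig7 -42->-14; sig4 42->14; new result 14.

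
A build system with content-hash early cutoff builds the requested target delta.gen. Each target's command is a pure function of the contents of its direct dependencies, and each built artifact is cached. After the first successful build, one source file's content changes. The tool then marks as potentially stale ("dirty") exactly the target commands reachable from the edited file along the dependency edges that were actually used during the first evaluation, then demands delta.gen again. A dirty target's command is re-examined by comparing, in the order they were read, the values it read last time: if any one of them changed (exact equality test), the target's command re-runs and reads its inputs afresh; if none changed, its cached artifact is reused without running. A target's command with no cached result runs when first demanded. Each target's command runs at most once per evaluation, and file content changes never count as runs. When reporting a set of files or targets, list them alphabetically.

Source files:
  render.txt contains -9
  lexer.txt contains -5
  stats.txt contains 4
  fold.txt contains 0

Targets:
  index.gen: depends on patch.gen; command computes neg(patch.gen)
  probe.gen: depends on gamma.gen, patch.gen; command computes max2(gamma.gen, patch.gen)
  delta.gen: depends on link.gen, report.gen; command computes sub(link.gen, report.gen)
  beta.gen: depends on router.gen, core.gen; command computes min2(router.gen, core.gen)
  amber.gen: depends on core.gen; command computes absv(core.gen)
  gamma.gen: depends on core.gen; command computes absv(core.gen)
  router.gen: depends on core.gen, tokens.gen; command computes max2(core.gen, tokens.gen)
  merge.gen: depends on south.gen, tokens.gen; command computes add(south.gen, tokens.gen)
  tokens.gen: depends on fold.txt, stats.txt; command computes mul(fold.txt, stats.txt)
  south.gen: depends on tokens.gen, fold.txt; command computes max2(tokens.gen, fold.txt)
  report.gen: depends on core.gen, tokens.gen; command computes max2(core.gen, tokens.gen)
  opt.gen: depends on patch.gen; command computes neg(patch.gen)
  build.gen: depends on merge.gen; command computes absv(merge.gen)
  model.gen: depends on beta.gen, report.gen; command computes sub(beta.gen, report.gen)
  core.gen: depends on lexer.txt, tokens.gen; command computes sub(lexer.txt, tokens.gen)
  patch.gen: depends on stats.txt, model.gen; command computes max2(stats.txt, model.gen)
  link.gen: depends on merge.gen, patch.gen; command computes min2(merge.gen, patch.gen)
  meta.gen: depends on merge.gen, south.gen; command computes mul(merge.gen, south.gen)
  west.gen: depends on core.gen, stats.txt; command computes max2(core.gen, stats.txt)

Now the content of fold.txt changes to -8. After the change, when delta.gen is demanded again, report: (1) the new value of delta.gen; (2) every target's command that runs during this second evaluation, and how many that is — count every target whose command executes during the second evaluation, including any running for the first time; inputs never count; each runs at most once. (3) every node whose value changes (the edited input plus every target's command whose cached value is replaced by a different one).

New value of delta.gen: -67.
Target commands that run: beta.gen, core.gen, delta.gen, link.gen, merge.gen, model.gen, patch.gen, report.gen, router.gen, south.gen, tokens.gen — 11 in total.
Values that change: beta.gen, core.gen, delta.gen, fold.txt, link.gen, merge.gen, model.gen, report.gen, router.gen, south.gen, tokens.gen.

First evaluation (everything demanded from the output):
  tokens.gen = mul(0, 4) = 0
  core.gen = sub(-5, 0) = -5
  report.gen = max2(-5, 0) = 0
  router.gen = max2(-5, 0) = 0
  beta.gen = min2(0, -5) = -5
  model.gen = sub(-5, 0) = -5
  patch.gen = max2(4, -5) = 4
  south.gen = max2(0, 0) = 0
  merge.gen = add(0, 0) = 0
  link.gen = min2(0, 4) = 0
  delta.gen = sub(0, 0) = 0

Propagation after the edit:
  tokens.gen: runs — fold.txt 0->-8; result -32.
  core.gen: runs — tokens.gen 0->-32; result 27.
  report.gen: runs — core.gen -5->27; tokens.gen 0->-32; result 27.
  router.gen: runs — core.gen -5->27; tokens.gen 0->-32; result 27.
  beta.gen: runs — router.gen 0->27; core.gen -5->27; result 27.
  model.gen: runs — beta.gen -5->27; report.gen 0->27; result 0.
  patch.gen: runs — model.gen -5->0; result 4 (same value as before).
  south.gen: runs — tokens.gen 0->-32; fold.txt 0->-8; result -8.
  merge.gen: runs — south.gen 0->-8; tokens.gen 0->-32; result -40.
  link.gen: runs — merge.gen 0->-40; result -40.
  delta.gen: runs — link.gen 0->-40; report.gen 0->27; result -67.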